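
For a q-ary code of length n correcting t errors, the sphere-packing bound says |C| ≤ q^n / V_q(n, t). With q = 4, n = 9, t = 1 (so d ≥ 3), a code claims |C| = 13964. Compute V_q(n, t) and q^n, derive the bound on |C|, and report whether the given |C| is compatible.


V_q(n, t) = 28, q^n = 262144, Hamming bound = 9362, |C| = 13964 > bound (violated).

Step 1: Compute V_q(n, t) = Σ_{j=0}^1 C(n, j) (q−1)^j.
  j = 0: C(9,0)·(3)^0 = 1·1 = 1.
  j = 1: C(9,1)·(3)^1 = 9·3 = 27.
  V_q(n, t) = 1 + 27 = 28.
Step 2: q^n = 4^9 = 262144.
Step 3: Hamming bound ⌊q^n / V_q(n,t)⌋ = ⌊262144/28⌋ = 9362.
Step 4: Compare |C| = 13964 to 9362: violated.
The claimed |C| lies above the Hamming bound, so no 4-ary code of length 9 with d ≥ 3 can have 13964 codewords.


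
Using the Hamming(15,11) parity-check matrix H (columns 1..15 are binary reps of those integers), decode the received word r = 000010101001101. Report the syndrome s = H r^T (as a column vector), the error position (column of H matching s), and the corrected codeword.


s = (0, 1, 0, 1)^T, error position = 5, corrected codeword c = 000000101001101

Compute s = H r^T mod 2 one row at a time:
  s_1 = 0 + 1 + 0 + 0 + 1 + 1 + 0 + 1 = 4 ≡ 0 (mod 2).
  s_2 = 0 + 1 + 0 + 1 + 1 + 1 + 0 + 1 = 5 ≡ 1 (mod 2).
  s_3 = 0 + 0 + 0 + 1 + 0 + 0 + 0 + 1 = 2 ≡ 0 (mod 2).
  s_4 = 0 + 0 + 1 + 1 + 1 + 0 + 1 + 1 = 5 ≡ 1 (mod 2).
s = (0, 1, 0, 1)^T — this equals column 5 of H (binary 0101), so error is at position 5.
Correct: flip bit 5 of r = 000010101001101 to get c = 000000101001101.


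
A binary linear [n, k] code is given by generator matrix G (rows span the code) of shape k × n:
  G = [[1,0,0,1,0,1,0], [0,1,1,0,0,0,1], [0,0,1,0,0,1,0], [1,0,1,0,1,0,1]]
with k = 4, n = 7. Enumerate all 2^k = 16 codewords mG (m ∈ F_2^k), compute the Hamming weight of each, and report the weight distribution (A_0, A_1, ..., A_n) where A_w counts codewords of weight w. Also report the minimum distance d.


Weight distribution: A_0 = 1, A_2 = 1, A_3 = 6, A_4 = 5, A_5 = 2, A_6 = 1. Minimum distance d = 2.

Enumerate all 2^4 = 16 messages m ∈ F_2^4.
For each, compute codeword c = mG in F_2^7, then tally its weight.
  m = 0000 → c = 0000000, weight = 0.
  m = 1000 → c = 1001010, weight = 3.
  m = 0100 → c = 0110001, weight = 3.
  m = 1100 → c = 1111011, weight = 6.
  m = 0010 → c = 0010010, weight = 2.
  m = 1010 → c = 1011000, weight = 3.
  m = 0110 → c = 0100011, weight = 3.
  m = 1110 → c = 1101001, weight = 4.
  m = 0001 → c = 1010101, weight = 4.
  m = 1001 → c = 0011111, weight = 5.
  m = 0101 → c = 1100100, weight = 3.
  m = 1101 → c = 0101110, weight = 4.
  m = 0011 → c = 1000111, weight = 4.
  m = 1011 → c = 0001101, weight = 3.
  m = 0111 → c = 1110110, weight = 5.
  m = 1111 → c = 0111100, weight = 4.
Tally weights:
  weight 0: 1 codewords.
  weight 2: 1 codewords.
  weight 3: 6 codewords.
  weight 4: 5 codewords.
  weight 5: 2 codewords.
  weight 6: 1 codewords.
Minimum distance d = smallest w > 0 with A_w > 0 = 2.
Sanity: Σ A_w = 16 = 2^4 = 16 ✓.


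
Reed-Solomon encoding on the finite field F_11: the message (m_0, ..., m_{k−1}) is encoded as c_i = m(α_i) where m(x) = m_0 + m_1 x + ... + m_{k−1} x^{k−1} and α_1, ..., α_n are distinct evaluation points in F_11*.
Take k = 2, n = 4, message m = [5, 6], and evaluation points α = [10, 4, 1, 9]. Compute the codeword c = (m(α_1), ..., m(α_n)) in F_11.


c = [10, 7, 0, 4]

Message polynomial: m(x) = 5 + 6·x (mod 11).
For each evaluation point α_i, compute m(α_i) mod 11:
  α_1 = 10: Horner steps 6 → 10, so m(10) = 10.
  α_2 = 4: Horner steps 6 → 7, so m(4) = 7.
  α_3 = 1: Horner steps 6 → 0, so m(1) = 0.
  α_4 = 9: Horner steps 6 → 4, so m(9) = 4.
Codeword c = [10, 7, 0, 4] ∈ F_11^4.


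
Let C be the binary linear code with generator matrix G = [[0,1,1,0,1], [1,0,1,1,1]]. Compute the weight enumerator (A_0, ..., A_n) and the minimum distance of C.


Weight distribution: A_0 = 1, A_3 = 2, A_4 = 1. Minimum distance d = 3.

Enumerate all 2^2 = 4 messages m ∈ F_2^2.
For each, compute codeword c = mG in F_2^5, then tally its weight.
  m = 00 → c = 00000, weight = 0.
  m = 10 → c = 01101, weight = 3.
  m = 01 → c = 10111, weight = 4.
  m = 11 → c = 11010, weight = 3.
Tally weights:
  weight 0: 1 codewords.
  weight 3: 2 codewords.
  weight 4: 1 codewords.
Minimum distance d = smallest w > 0 with A_w > 0 = 3.
Sanity: Σ A_w = 4 = 2^2 = 4 ✓.


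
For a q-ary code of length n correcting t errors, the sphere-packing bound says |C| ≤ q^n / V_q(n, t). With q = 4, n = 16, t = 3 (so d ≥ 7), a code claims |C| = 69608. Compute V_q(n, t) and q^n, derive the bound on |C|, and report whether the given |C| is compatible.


V_q(n, t) = 16249, q^n = 4294967296, Hamming bound = 264321, |C| = 69608 ≤ bound (satisfied).

Step 1: Compute V_q(n, t) = Σ_{j=0}^3 C(n, j) (q−1)^j.
  j = 0: C(16,0)·(3)^0 = 1·1 = 1.
  j = 1: C(16,1)·(3)^1 = 16·3 = 48.
  j = 2: C(16,2)·(3)^2 = 120·9 = 1080.
  j = 3: C(16,3)·(3)^3 = 560·27 = 15120.
  V_q(n, t) = 1 + 48 + 1080 + 15120 = 16249.
Step 2: q^n = 4^16 = 4294967296.
Step 3: Hamming bound ⌊q^n / V_q(n,t)⌋ = ⌊4294967296/16249⌋ = 264321.
Step 4: Compare |C| = 69608 to 264321: satisfied.
The claimed |C| lies below the Hamming bound.


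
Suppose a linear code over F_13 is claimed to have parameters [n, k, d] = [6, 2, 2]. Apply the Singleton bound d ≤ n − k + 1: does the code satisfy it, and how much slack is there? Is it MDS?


Singleton RHS = n − k + 1 = 5, slack = 3, bound satisfied, not MDS.

Singleton bound: d ≤ n − k + 1.
Here n = 6, k = 2, so n − k + 1 = 5.
Given d = 2, check d ≤ 5: YES.
Slack = (n − k + 1) − d = 3.
The code is NOT MDS (slack = 3 > 0).
Description: the claimed parameters are [6, 2, 2]_13; such a code would be non-MDS.


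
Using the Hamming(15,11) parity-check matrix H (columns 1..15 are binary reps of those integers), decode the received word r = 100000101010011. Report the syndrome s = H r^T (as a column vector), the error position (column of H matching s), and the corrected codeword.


s = (0, 1, 0, 1)^T, error position = 5, corrected codeword c = 100010101010011

Compute s = H r^T mod 2 one row at a time:
  s_1 = 0 + 1 + 0 + 1 + 0 + 0 + 1 + 1 = 4 ≡ 0 (mod 2).
  s_2 = 0 + 0 + 0 + 1 + 0 + 0 + 1 + 1 = 3 ≡ 1 (mod 2).
  s_3 = 0 + 0 + 0 + 1 + 0 + 1 + 1 + 1 = 4 ≡ 0 (mod 2).
  s_4 = 1 + 0 + 0 + 1 + 1 + 1 + 0 + 1 = 5 ≡ 1 (mod 2).
s = (0, 1, 0, 1)^T — this equals column 5 of H (binary 0101), so error is at position 5.
Correct: flip bit 5 of r = 100000101010011 to get c = 100010101010011.


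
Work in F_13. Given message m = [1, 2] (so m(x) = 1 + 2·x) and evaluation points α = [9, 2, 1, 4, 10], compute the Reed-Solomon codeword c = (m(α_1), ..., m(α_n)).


c = [6, 5, 3, 9, 8]

Message polynomial: m(x) = 1 + 2·x (mod 13).
For each evaluation point α_i, compute m(α_i) mod 13:
  α_1 = 9: Horner steps 2 → 6, so m(9) = 6.
  α_2 = 2: Horner steps 2 → 5, so m(2) = 5.
  α_3 = 1: Horner steps 2 → 3, so m(1) = 3.
  α_4 = 4: Horner steps 2 → 9, so m(4) = 9.
  α_5 = 10: Horner steps 2 → 8, so m(10) = 8.
Codeword c = [6, 5, 3, 9, 8] ∈ F_13^5.


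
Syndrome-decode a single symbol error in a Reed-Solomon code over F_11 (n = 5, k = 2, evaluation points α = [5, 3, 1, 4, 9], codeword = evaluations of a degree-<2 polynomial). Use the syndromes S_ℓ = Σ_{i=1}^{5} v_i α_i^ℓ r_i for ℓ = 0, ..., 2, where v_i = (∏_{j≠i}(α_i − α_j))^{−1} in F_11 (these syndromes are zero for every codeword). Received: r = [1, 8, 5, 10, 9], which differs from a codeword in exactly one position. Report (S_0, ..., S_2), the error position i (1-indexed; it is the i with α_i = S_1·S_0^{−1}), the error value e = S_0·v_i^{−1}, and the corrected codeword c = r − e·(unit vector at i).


S = (9, 9, 9), error at position 3, error magnitude e = 1, c = [1, 8, 4, 10, 9].

Step 1: column multipliers v_i = (∏_{j≠i}(α_i − α_j))^{−1} mod 11.
  i = 1 (α = 5): (5−3)(5−1)(5−4)(5−9) = 2·4·1·(−4) = −32 ≡ 1, so v_1 = 1^{−1} = 1 (mod 11).
  i = 2 (α = 3): (3−5)(3−1)(3−4)(3−9) = (−2)·2·(−1)·(−6) = −24 ≡ 9, so v_2 = 9^{−1} = 5 (mod 11).
  i = 3 (α = 1): (1−5)(1−3)(1−4)(1−9) = (−4)·(−2)·(−3)·(−8) = 192 ≡ 5, so v_3 = 5^{−1} = 9 (mod 11).
  i = 4 (α = 4): (4−5)(4−3)(4−1)(4−9) = (−1)·1·3·(−5) = 15 ≡ 4, so v_4 = 4^{−1} = 3 (mod 11).
  i = 5 (α = 9): (9−5)(9−3)(9−1)(9−4) = 4·6·8·5 = 960 ≡ 3, so v_5 = 3^{−1} = 4 (mod 11).
  v = [1, 5, 9, 3, 4].
Step 2: syndromes of r = [1, 8, 5, 10, 9] (all sums mod 11).
  S_0 = Σ v_i r_i = 1·1 + 5·8 + 9·5 + 3·10 + 4·9 = 152 ≡ 9.
  S_1 = Σ v_i α_i r_i = 1·5·1 + 5·3·8 + 9·1·5 + 3·4·10 + 4·9·9 = 614 ≡ 9.
  α_i^2 mod 11 = [3, 9, 1, 5, 4].
  S_2 = Σ v_i α_i^2 r_i = 1·3·1 + 5·9·8 + 9·1·5 + 3·5·10 + 4·4·9 = 702 ≡ 9.
  S = (9, 9, 9) ≠ 0, so r is not a codeword (an error is present).
Step 3: locate the error. For a single error e at position i, S_ℓ = v_i·e·α_i^ℓ, so α_err = S_1/S_0.
  S_0^{−1} = 9^{−1} = 5 (mod 11), so α_err = 9·5 = 45 ≡ 1 = α_3. Error position i = 3.
  Consistency check: S_2/S_1 = 9·5 = 45 ≡ 1 = α_err ✓ (single-error assumption holds).
Step 4: error magnitude e = S_0/v_3 = S_0·∏_{j≠3}(α_3 − α_j) = 9·5 = 45 ≡ 1 (mod 11).
Step 5: correct position 3: c_3 = r_3 − e = 5 − 1 ≡ 4 (mod 11). Hence c = [1, 8, 4, 10, 9].
  Check: interpolating c through the α_i gives m(x) = 2 + 2·x (degree < 2) with m(α_i) = c_i for every i, so c is indeed a codeword.


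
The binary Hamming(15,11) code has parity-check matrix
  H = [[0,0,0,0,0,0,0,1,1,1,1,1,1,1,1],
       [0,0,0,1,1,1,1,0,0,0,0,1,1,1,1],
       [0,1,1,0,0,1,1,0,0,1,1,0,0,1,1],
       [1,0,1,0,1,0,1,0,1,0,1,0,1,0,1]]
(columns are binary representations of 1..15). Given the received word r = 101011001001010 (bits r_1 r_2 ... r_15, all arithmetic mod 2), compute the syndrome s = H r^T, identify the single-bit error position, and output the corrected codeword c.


s = (1, 0, 1, 0)^T, error position = 10, corrected codeword c = 101011001101010

Compute s = H r^T mod 2 one row at a time:
  s_1 = 0 + 1 + 0 + 0 + 1 + 0 + 1 + 0 = 3 ≡ 1 (mod 2).
  s_2 = 0 + 1 + 1 + 0 + 1 + 0 + 1 + 0 = 4 ≡ 0 (mod 2).
  s_3 = 0 + 1 + 1 + 0 + 0 + 0 + 1 + 0 = 3 ≡ 1 (mod 2).
  s_4 = 1 + 1 + 1 + 0 + 1 + 0 + 0 + 0 = 4 ≡ 0 (mod 2).
s = (1, 0, 1, 0)^T — this equals column 10 of H (binary 1010), so error is at position 10.
Correct: flip bit 10 of r = 101011001001010 to get c = 101011001101010.


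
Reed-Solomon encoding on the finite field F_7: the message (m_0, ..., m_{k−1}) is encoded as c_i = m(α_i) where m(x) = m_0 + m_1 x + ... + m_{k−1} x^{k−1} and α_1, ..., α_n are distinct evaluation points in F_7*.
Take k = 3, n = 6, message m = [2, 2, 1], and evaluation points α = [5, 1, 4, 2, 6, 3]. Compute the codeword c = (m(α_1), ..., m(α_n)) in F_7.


c = [2, 5, 5, 3, 1, 3]

Message polynomial: m(x) = 2 + 2·x + 1·x^2 (mod 7).
For each evaluation point α_i, compute m(α_i) mod 7:
  α_1 = 5: Horner steps 1 → 0 → 2, so m(5) = 2.
  α_2 = 1: Horner steps 1 → 3 → 5, so m(1) = 5.
  α_3 = 4: Horner steps 1 → 6 → 5, so m(4) = 5.
  α_4 = 2: Horner steps 1 → 4 → 3, so m(2) = 3.
  α_5 = 6: Horner steps 1 → 1 → 1, so m(6) = 1.
  α_6 = 3: Horner steps 1 → 5 → 3, so m(3) = 3.
Codeword c = [2, 5, 5, 3, 1, 3] ∈ F_7^6.


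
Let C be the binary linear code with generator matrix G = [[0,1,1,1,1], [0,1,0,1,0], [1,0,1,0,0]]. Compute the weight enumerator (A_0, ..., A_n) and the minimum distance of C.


Weight distribution: A_0 = 1, A_2 = 4, A_4 = 3. Minimum distance d = 2.

Enumerate all 2^3 = 8 messages m ∈ F_2^3.
For each, compute codeword c = mG in F_2^5, then tally its weight.
  m = 000 → c = 00000, weight = 0.
  m = 100 → c = 01111, weight = 4.
  m = 010 → c = 01010, weight = 2.
  m = 110 → c = 00101, weight = 2.
  m = 001 → c = 10100, weight = 2.
  m = 101 → c = 11011, weight = 4.
  m = 011 → c = 11110, weight = 4.
  m = 111 → c = 10001, weight = 2.
Tally weights:
  weight 0: 1 codewords.
  weight 2: 4 codewords.
  weight 4: 3 codewords.
Minimum distance d = smallest w > 0 with A_w > 0 = 2.
Sanity: Σ A_w = 8 = 2^3 = 8 ✓.


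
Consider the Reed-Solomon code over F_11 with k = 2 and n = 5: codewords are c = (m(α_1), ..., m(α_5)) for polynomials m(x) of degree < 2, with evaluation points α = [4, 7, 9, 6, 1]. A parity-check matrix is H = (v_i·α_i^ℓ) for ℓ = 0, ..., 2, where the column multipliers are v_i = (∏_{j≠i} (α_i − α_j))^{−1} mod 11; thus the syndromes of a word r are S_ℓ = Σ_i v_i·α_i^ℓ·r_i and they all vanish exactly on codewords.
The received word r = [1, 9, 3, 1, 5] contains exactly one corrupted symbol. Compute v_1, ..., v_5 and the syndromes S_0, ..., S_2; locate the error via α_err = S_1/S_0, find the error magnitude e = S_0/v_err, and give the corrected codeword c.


S = (3, 1, 4), error at position 1, error magnitude e = 5, c = [7, 9, 3, 1, 5].

Step 1: column multipliers v_i = (∏_{j≠i}(α_i − α_j))^{−1} mod 11.
  i = 1 (α = 4): (4−7)(4−9)(4−6)(4−1) = (−3)·(−5)·(−2)·3 = −90 ≡ 9, so v_1 = 9^{−1} = 5 (mod 11).
  i = 2 (α = 7): (7−4)(7−9)(7−6)(7−1) = 3·(−2)·1·6 = −36 ≡ 8, so v_2 = 8^{−1} = 7 (mod 11).
  i = 3 (α = 9): (9−4)(9−7)(9−6)(9−1) = 5·2·3·8 = 240 ≡ 9, so v_3 = 9^{−1} = 5 (mod 11).
  i = 4 (α = 6): (6−4)(6−7)(6−9)(6−1) = 2·(−1)·(−3)·5 = 30 ≡ 8, so v_4 = 8^{−1} = 7 (mod 11).
  i = 5 (α = 1): (1−4)(1−7)(1−9)(1−6) = (−3)·(−6)·(−8)·(−5) = 720 ≡ 5, so v_5 = 5^{−1} = 9 (mod 11).
  v = [5, 7, 5, 7, 9].
Step 2: syndromes of r = [1, 9, 3, 1, 5] (all sums mod 11).
  S_0 = Σ v_i r_i = 5·1 + 7·9 + 5·3 + 7·1 + 9·5 = 135 ≡ 3.
  S_1 = Σ v_i α_i r_i = 5·4·1 + 7·7·9 + 5·9·3 + 7·6·1 + 9·1·5 = 683 ≡ 1.
  α_i^2 mod 11 = [5, 5, 4, 3, 1].
  S_2 = Σ v_i α_i^2 r_i = 5·5·1 + 7·5·9 + 5·4·3 + 7·3·1 + 9·1·5 = 466 ≡ 4.
  S = (3, 1, 4) ≠ 0, so r is not a codeword (an error is present).
Step 3: locate the error. For a single error e at position i, S_ℓ = v_i·e·α_i^ℓ, so α_err = S_1/S_0.
  S_0^{−1} = 3^{−1} = 4 (mod 11), so α_err = 1·4 = 4 ≡ 4 = α_1. Error position i = 1.
  Consistency check: S_2/S_1 = 4·1 = 4 ≡ 4 = α_err ✓ (single-error assumption holds).
Step 4: error magnitude e = S_0/v_1 = S_0·∏_{j≠1}(α_1 − α_j) = 3·9 = 27 ≡ 5 (mod 11).
Step 5: correct position 1: c_1 = r_1 − e = 1 − 5 ≡ 7 (mod 11). Hence c = [7, 9, 3, 1, 5].
  Check: interpolating c through the α_i gives m(x) = 8 + 8·x (degree < 2) with m(α_i) = c_i for every i, so c is indeed a codeword.


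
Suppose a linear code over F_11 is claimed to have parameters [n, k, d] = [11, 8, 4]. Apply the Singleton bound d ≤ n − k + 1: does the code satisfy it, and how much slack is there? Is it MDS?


Singleton RHS = n − k + 1 = 4, slack = 0, bound satisfied, MDS.

Singleton bound: d ≤ n − k + 1.
Here n = 11, k = 8, so n − k + 1 = 4.
Given d = 4, check d ≤ 4: YES.
Slack = (n − k + 1) − d = 0.
The code is MDS (slack = 0).
Description: the claimed parameters are [11, 8, 4]_11; such a code would be MDS (meets Singleton bound).


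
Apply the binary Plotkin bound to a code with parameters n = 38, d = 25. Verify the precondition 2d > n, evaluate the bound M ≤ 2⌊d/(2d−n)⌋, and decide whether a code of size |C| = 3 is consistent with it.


Plotkin bound M ≤ 4; given |C| = 3 ≤ bound (satisfied).

Check applicability: 2d = 50, n = 38.
2d − n = 12 > 0, so Plotkin applies.
Compute d/(2d−n) = 25/12 ≈ 2.0833.
⌊d/(2d−n)⌋ = 2.
Plotkin bound: M ≤ 2·2 = 4.
Given |C| = 3, check: satisfied.
This |C| is below the Plotkin bound.


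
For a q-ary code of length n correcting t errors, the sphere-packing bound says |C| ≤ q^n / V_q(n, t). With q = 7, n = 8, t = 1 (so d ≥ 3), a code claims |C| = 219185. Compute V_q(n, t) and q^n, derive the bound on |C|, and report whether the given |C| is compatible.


V_q(n, t) = 49, q^n = 5764801, Hamming bound = 117649, |C| = 219185 > bound (violated).

Step 1: Compute V_q(n, t) = Σ_{j=0}^1 C(n, j) (q−1)^j.
  j = 0: C(8,0)·(6)^0 = 1·1 = 1.
  j = 1: C(8,1)·(6)^1 = 8·6 = 48.
  V_q(n, t) = 1 + 48 = 49.
Step 2: q^n = 7^8 = 5764801.
Step 3: Hamming bound ⌊q^n / V_q(n,t)⌋ = ⌊5764801/49⌋ = 117649.
Step 4: Compare |C| = 219185 to 117649: violated.
The claimed |C| lies above the Hamming bound, so no 7-ary code of length 8 with d ≥ 3 can have 219185 codewords.


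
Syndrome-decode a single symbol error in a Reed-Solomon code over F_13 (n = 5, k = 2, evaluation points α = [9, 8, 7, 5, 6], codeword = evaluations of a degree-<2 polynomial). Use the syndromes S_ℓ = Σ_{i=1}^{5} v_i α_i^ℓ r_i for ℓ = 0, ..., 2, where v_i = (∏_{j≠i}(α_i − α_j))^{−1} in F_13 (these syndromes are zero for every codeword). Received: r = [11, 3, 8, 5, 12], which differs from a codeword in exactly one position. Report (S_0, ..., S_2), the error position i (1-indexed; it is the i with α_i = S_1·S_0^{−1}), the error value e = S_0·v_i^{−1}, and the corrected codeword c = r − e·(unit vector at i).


S = (11, 1, 6), error at position 5, error magnitude e = 12, c = [11, 3, 8, 5, 0].

Step 1: column multipliers v_i = (∏_{j≠i}(α_i − α_j))^{−1} mod 13.
  i = 1 (α = 9): (9−8)(9−7)(9−5)(9−6) = 1·2·4·3 = 24 ≡ 11, so v_1 = 11^{−1} = 6 (mod 13).
  i = 2 (α = 8): (8−9)(8−7)(8−5)(8−6) = (−1)·1·3·2 = −6 ≡ 7, so v_2 = 7^{−1} = 2 (mod 13).
  i = 3 (α = 7): (7−9)(7−8)(7−5)(7−6) = (−2)·(−1)·2·1 = 4 ≡ 4, so v_3 = 4^{−1} = 10 (mod 13).
  i = 4 (α = 5): (5−9)(5−8)(5−7)(5−6) = (−4)·(−3)·(−2)·(−1) = 24 ≡ 11, so v_4 = 11^{−1} = 6 (mod 13).
  i = 5 (α = 6): (6−9)(6−8)(6−7)(6−5) = (−3)·(−2)·(−1)·1 = −6 ≡ 7, so v_5 = 7^{−1} = 2 (mod 13).
  v = [6, 2, 10, 6, 2].
Step 2: syndromes of r = [11, 3, 8, 5, 12] (all sums mod 13).
  S_0 = Σ v_i r_i = 6·11 + 2·3 + 10·8 + 6·5 + 2·12 = 206 ≡ 11.
  S_1 = Σ v_i α_i r_i = 6·9·11 + 2·8·3 + 10·7·8 + 6·5·5 + 2·6·12 = 1496 ≡ 1.
  α_i^2 mod 13 = [3, 12, 10, 12, 10].
  S_2 = Σ v_i α_i^2 r_i = 6·3·11 + 2·12·3 + 10·10·8 + 6·12·5 + 2·10·12 = 1670 ≡ 6.
  S = (11, 1, 6) ≠ 0, so r is not a codeword (an error is present).
Step 3: locate the error. For a single error e at position i, S_ℓ = v_i·e·α_i^ℓ, so α_err = S_1/S_0.
  S_0^{−1} = 11^{−1} = 6 (mod 13), so α_err = 1·6 = 6 ≡ 6 = α_5. Error position i = 5.
  Consistency check: S_2/S_1 = 6·1 = 6 ≡ 6 = α_err ✓ (single-error assumption holds).
Step 4: error magnitude e = S_0/v_5 = S_0·∏_{j≠5}(α_5 − α_j) = 11·7 = 77 ≡ 12 (mod 13).
Step 5: correct position 5: c_5 = r_5 − e = 12 − 12 ≡ 0 (mod 13). Hence c = [11, 3, 8, 5, 0].
  Check: interpolating c through the α_i gives m(x) = 4 + 8·x (degree < 2) with m(α_i) = c_i for every i, so c is indeed a codeword.


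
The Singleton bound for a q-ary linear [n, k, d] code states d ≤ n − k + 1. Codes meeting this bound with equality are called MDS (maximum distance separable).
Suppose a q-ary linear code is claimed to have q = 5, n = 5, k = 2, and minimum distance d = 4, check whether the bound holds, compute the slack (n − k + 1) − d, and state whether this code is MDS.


Singleton RHS = n − k + 1 = 4, slack = 0, bound satisfied, MDS.

Singleton bound: d ≤ n − k + 1.
Here n = 5, k = 2, so n − k + 1 = 4.
Given d = 4, check d ≤ 4: YES.
Slack = (n − k + 1) − d = 0.
The code is MDS (slack = 0).
Description: the claimed parameters are [5, 2, 4]_5; such a code would be MDS (meets Singleton bound).


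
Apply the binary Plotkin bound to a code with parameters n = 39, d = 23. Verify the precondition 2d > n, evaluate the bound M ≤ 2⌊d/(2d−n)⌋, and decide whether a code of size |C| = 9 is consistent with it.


Plotkin bound M ≤ 6; given |C| = 9 > bound (violated).

Check applicability: 2d = 46, n = 39.
2d − n = 7 > 0, so Plotkin applies.
Compute d/(2d−n) = 23/7 ≈ 3.2857.
⌊d/(2d−n)⌋ = 3.
Plotkin bound: M ≤ 2·3 = 6.
Given |C| = 9, check: VIOLATED.
This |C| is above the Plotkin bound, so no binary code with n = 39, d = 23 and 9 codewords exists.


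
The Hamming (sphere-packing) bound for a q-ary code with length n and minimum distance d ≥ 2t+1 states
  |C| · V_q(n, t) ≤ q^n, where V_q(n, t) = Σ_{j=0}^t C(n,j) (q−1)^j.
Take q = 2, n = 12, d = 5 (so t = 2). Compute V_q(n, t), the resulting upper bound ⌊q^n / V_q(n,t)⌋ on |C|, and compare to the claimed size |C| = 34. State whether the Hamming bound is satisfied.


V_q(n, t) = 79, q^n = 4096, Hamming bound = 51, |C| = 34 ≤ bound (satisfied).

Step 1: Compute V_q(n, t) = Σ_{j=0}^2 C(n, j) (q−1)^j.
  j = 0: C(12,0)·(1)^0 = 1·1 = 1.
  j = 1: C(12,1)·(1)^1 = 12·1 = 12.
  j = 2: C(12,2)·(1)^2 = 66·1 = 66.
  V_q(n, t) = 1 + 12 + 66 = 79.
Step 2: q^n = 2^12 = 4096.
Step 3: Hamming bound ⌊q^n / V_q(n,t)⌋ = ⌊4096/79⌋ = 51.
Step 4: Compare |C| = 34 to 51: satisfied.
The claimed |C| lies below the Hamming bound.


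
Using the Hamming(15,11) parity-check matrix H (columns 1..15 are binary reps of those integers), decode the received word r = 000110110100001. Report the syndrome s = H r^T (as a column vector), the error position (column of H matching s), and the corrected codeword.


s = (1, 0, 1, 1)^T, error position = 11, corrected codeword c = 000110110110001

Compute s = H r^T mod 2 one row at a time:
  s_1 = 1 + 0 + 1 + 0 + 0 + 0 + 0 + 1 = 3 ≡ 1 (mod 2).
  s_2 = 1 + 1 + 0 + 1 + 0 + 0 + 0 + 1 = 4 ≡ 0 (mod 2).
  s_3 = 0 + 0 + 0 + 1 + 1 + 0 + 0 + 1 = 3 ≡ 1 (mod 2).
  s_4 = 0 + 0 + 1 + 1 + 0 + 0 + 0 + 1 = 3 ≡ 1 (mod 2).
s = (1, 0, 1, 1)^T — this equals column 11 of H (binary 1011), so error is at position 11.
Correct: flip bit 11 of r = 000110110100001 to get c = 000110110110001.


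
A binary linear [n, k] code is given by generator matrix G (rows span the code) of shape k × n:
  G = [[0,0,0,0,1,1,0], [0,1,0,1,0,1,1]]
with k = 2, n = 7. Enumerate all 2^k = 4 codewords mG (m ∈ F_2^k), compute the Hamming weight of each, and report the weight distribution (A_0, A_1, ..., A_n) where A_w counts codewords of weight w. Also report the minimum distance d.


Weight distribution: A_0 = 1, A_2 = 1, A_4 = 2. Minimum distance d = 2.

Enumerate all 2^2 = 4 messages m ∈ F_2^2.
For each, compute codeword c = mG in F_2^7, then tally its weight.
  m = 00 → c = 0000000, weight = 0.
  m = 10 → c = 0000110, weight = 2.
  m = 01 → c = 0101011, weight = 4.
  m = 11 → c = 0101101, weight = 4.
Tally weights:
  weight 0: 1 codewords.
  weight 2: 1 codewords.
  weight 4: 2 codewords.
Minimum distance d = smallest w > 0 with A_w > 0 = 2.
Sanity: Σ A_w = 4 = 2^2 = 4 ✓.


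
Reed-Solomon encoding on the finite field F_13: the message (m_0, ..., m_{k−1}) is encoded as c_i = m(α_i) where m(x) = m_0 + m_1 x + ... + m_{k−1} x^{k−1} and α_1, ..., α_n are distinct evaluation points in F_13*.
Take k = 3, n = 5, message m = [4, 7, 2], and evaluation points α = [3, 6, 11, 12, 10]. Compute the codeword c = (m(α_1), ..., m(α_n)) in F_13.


c = [4, 1, 11, 12, 1]

Message polynomial: m(x) = 4 + 7·x + 2·x^2 (mod 13).
For each evaluation point α_i, compute m(α_i) mod 13:
  α_1 = 3: Horner steps 2 → 0 → 4, so m(3) = 4.
  α_2 = 6: Horner steps 2 → 6 → 1, so m(6) = 1.
  α_3 = 11: Horner steps 2 → 3 → 11, so m(11) = 11.
  α_4 = 12: Horner steps 2 → 5 → 12, so m(12) = 12.
  α_5 = 10: Horner steps 2 → 1 → 1, so m(10) = 1.
Codeword c = [4, 1, 11, 12, 1] ∈ F_13^5.


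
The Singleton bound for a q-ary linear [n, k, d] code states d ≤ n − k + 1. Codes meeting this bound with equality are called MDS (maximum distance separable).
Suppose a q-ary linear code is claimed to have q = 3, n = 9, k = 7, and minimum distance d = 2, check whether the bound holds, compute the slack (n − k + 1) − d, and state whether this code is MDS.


Singleton RHS = n − k + 1 = 3, slack = 1, bound satisfied, not MDS.

Singleton bound: d ≤ n − k + 1.
Here n = 9, k = 7, so n − k + 1 = 3.
Given d = 2, check d ≤ 3: YES.
Slack = (n − k + 1) − d = 1.
The code is NOT MDS (slack = 1 > 0).
Description: the claimed parameters are [9, 7, 2]_3; such a code would be non-MDS.


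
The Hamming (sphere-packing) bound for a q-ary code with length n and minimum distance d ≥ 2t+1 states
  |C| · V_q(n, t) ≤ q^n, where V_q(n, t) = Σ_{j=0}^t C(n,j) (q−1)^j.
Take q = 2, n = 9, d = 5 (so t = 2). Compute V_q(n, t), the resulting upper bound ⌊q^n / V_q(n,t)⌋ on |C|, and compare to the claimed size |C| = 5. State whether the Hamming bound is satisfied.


V_q(n, t) = 46, q^n = 512, Hamming bound = 11, |C| = 5 ≤ bound (satisfied).

Step 1: Compute V_q(n, t) = Σ_{j=0}^2 C(n, j) (q−1)^j.
  j = 0: C(9,0)·(1)^0 = 1·1 = 1.
  j = 1: C(9,1)·(1)^1 = 9·1 = 9.
  j = 2: C(9,2)·(1)^2 = 36·1 = 36.
  V_q(n, t) = 1 + 9 + 36 = 46.
Step 2: q^n = 2^9 = 512.
Step 3: Hamming bound ⌊q^n / V_q(n,t)⌋ = ⌊512/46⌋ = 11.
Step 4: Compare |C| = 5 to 11: satisfied.
The claimed |C| lies below the Hamming bound.


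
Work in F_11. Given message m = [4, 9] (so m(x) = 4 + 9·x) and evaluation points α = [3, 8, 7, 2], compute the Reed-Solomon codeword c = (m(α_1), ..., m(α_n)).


c = [9, 10, 1, 0]

Message polynomial: m(x) = 4 + 9·x (mod 11).
For each evaluation point α_i, compute m(α_i) mod 11:
  α_1 = 3: Horner steps 9 → 9, so m(3) = 9.
  α_2 = 8: Horner steps 9 → 10, so m(8) = 10.
  α_3 = 7: Horner steps 9 → 1, so m(7) = 1.
  α_4 = 2: Horner steps 9 → 0, so m(2) = 0.
Codeword c = [9, 10, 1, 0] ∈ F_11^4.


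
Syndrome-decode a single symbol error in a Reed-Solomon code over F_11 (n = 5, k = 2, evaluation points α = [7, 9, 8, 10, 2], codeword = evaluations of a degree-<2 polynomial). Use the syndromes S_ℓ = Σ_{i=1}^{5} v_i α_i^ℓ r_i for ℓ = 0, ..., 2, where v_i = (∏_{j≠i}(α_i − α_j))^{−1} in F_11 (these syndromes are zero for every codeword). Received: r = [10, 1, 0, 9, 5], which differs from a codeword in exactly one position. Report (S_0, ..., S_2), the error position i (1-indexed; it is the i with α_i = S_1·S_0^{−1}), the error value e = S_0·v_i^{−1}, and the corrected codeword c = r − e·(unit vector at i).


S = (10, 1, 10), error at position 4, error magnitude e = 7, c = [10, 1, 0, 2, 5].

Step 1: column multipliers v_i = (∏_{j≠i}(α_i − α_j))^{−1} mod 11.
  i = 1 (α = 7): (7−9)(7−8)(7−10)(7−2) = (−2)·(−1)·(−3)·5 = −30 ≡ 3, so v_1 = 3^{−1} = 4 (mod 11).
  i = 2 (α = 9): (9−7)(9−8)(9−10)(9−2) = 2·1·(−1)·7 = −14 ≡ 8, so v_2 = 8^{−1} = 7 (mod 11).
  i = 3 (α = 8): (8−7)(8−9)(8−10)(8−2) = 1·(−1)·(−2)·6 = 12 ≡ 1, so v_3 = 1^{−1} = 1 (mod 11).
  i = 4 (α = 10): (10−7)(10−9)(10−8)(10−2) = 3·1·2·8 = 48 ≡ 4, so v_4 = 4^{−1} = 3 (mod 11).
  i = 5 (α = 2): (2−7)(2−9)(2−8)(2−10) = (−5)·(−7)·(−6)·(−8) = 1680 ≡ 8, so v_5 = 8^{−1} = 7 (mod 11).
  v = [4, 7, 1, 3, 7].
Step 2: syndromes of r = [10, 1, 0, 9, 5] (all sums mod 11).
  S_0 = Σ v_i r_i = 4·10 + 7·1 + 1·0 + 3·9 + 7·5 = 109 ≡ 10.
  S_1 = Σ v_i α_i r_i = 4·7·10 + 7·9·1 + 1·8·0 + 3·10·9 + 7·2·5 = 683 ≡ 1.
  α_i^2 mod 11 = [5, 4, 9, 1, 4].
  S_2 = Σ v_i α_i^2 r_i = 4·5·10 + 7·4·1 + 1·9·0 + 3·1·9 + 7·4·5 = 395 ≡ 10.
  S = (10, 1, 10) ≠ 0, so r is not a codeword (an error is present).
Step 3: locate the error. For a single error e at position i, S_ℓ = v_i·e·α_i^ℓ, so α_err = S_1/S_0.
  S_0^{−1} = 10^{−1} = 10 (mod 11), so α_err = 1·10 = 10 ≡ 10 = α_4. Error position i = 4.
  Consistency check: S_2/S_1 = 10·1 = 10 ≡ 10 = α_err ✓ (single-error assumption holds).
Step 4: error magnitude e = S_0/v_4 = S_0·∏_{j≠4}(α_4 − α_j) = 10·4 = 40 ≡ 7 (mod 11).
Step 5: correct position 4: c_4 = r_4 − e = 9 − 7 ≡ 2 (mod 11). Hence c = [10, 1, 0, 2, 5].
  Check: interpolating c through the α_i gives m(x) = 3 + 1·x (degree < 2) with m(α_i) = c_i for every i, so c is indeed a codeword.


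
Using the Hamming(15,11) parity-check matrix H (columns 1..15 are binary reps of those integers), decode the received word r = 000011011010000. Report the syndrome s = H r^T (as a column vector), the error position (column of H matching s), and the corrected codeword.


s = (1, 0, 0, 1)^T, error position = 9, corrected codeword c = 000011010010000

Compute s = H r^T mod 2 one row at a time:
  s_1 = 1 + 1 + 0 + 1 + 0 + 0 + 0 + 0 = 3 ≡ 1 (mod 2).
  s_2 = 0 + 1 + 1 + 0 + 0 + 0 + 0 + 0 = 2 ≡ 0 (mod 2).
  s_3 = 0 + 0 + 1 + 0 + 0 + 1 + 0 + 0 = 2 ≡ 0 (mod 2).
  s_4 = 0 + 0 + 1 + 0 + 1 + 1 + 0 + 0 = 3 ≡ 1 (mod 2).
s = (1, 0, 0, 1)^T — this equals column 9 of H (binary 1001), so error is at position 9.
Correct: flip bit 9 of r = 000011011010000 to get c = 000011010010000.


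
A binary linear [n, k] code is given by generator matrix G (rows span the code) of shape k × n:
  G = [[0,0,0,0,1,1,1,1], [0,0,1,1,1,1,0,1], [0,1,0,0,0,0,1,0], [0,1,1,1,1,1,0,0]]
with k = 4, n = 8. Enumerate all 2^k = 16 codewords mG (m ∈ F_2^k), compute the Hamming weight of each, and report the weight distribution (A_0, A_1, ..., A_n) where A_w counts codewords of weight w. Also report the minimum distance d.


Weight distribution: A_0 = 1, A_2 = 4, A_3 = 3, A_4 = 3, A_5 = 4, A_7 = 1. Minimum distance d = 2.

Enumerate all 2^4 = 16 messages m ∈ F_2^4.
For each, compute codeword c = mG in F_2^8, then tally its weight.
  m = 0000 → c = 00000000, weight = 0.
  m = 1000 → c = 00001111, weight = 4.
  m = 0100 → c = 00111101, weight = 5.
  m = 1100 → c = 00110010, weight = 3.
  m = 0010 → c = 01000010, weight = 2.
  m = 1010 → c = 01001101, weight = 4.
  m = 0110 → c = 01111111, weight = 7.
  m = 1110 → c = 01110000, weight = 3.
  m = 0001 → c = 01111100, weight = 5.
  m = 1001 → c = 01110011, weight = 5.
  m = 0101 → c = 01000001, weight = 2.
  m = 1101 → c = 01001110, weight = 4.
  m = 0011 → c = 00111110, weight = 5.
  m = 1011 → c = 00110001, weight = 3.
  m = 0111 → c = 00000011, weight = 2.
  m = 1111 → c = 00001100, weight = 2.
Tally weights:
  weight 0: 1 codewords.
  weight 2: 4 codewords.
  weight 3: 3 codewords.
  weight 4: 3 codewords.
  weight 5: 4 codewords.
  weight 7: 1 codewords.
Minimum distance d = smallest w > 0 with A_w > 0 = 2.
Sanity: Σ A_w = 16 = 2^4 = 16 ✓.


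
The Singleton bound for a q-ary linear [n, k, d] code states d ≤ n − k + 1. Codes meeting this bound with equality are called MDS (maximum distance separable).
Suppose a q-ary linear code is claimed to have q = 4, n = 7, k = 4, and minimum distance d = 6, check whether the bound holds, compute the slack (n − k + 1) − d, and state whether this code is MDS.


Singleton RHS = n − k + 1 = 4, slack = -2, bound violated (no such code; not MDS).

Singleton bound: d ≤ n − k + 1.
Here n = 7, k = 4, so n − k + 1 = 4.
Given d = 6, check d ≤ 4: NO.
Slack = (n − k + 1) − d = -2.
The slack is negative: d = 6 exceeds n − k + 1 = 4 by 2, so the Singleton bound is violated and no linear [7, 4, 6]_4 code can exist. In particular it is not MDS (MDS requires d = n − k + 1 exactly).
Description: the claimed parameters are [7, 4, 6]_4; such a code would be impossible (violates the Singleton bound).


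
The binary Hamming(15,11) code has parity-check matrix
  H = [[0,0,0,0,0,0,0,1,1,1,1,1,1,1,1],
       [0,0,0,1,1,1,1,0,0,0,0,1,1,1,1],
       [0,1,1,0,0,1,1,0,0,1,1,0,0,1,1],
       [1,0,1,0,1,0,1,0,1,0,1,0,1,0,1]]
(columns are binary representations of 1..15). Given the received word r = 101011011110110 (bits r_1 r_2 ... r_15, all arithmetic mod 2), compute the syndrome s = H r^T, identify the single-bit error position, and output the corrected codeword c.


s = (0, 0, 1, 0)^T, error position = 2, corrected codeword c = 111011011110110

Compute s = H r^T mod 2 one row at a time:
  s_1 = 1 + 1 + 1 + 1 + 0 + 1 + 1 + 0 = 6 ≡ 0 (mod 2).
  s_2 = 0 + 1 + 1 + 0 + 0 + 1 + 1 + 0 = 4 ≡ 0 (mod 2).
  s_3 = 0 + 1 + 1 + 0 + 1 + 1 + 1 + 0 = 5 ≡ 1 (mod 2).
  s_4 = 1 + 1 + 1 + 0 + 1 + 1 + 1 + 0 = 6 ≡ 0 (mod 2).
s = (0, 0, 1, 0)^T — this equals column 2 of H (binary 0010), so error is at position 2.
Correct: flip bit 2 of r = 101011011110110 to get c = 111011011110110.


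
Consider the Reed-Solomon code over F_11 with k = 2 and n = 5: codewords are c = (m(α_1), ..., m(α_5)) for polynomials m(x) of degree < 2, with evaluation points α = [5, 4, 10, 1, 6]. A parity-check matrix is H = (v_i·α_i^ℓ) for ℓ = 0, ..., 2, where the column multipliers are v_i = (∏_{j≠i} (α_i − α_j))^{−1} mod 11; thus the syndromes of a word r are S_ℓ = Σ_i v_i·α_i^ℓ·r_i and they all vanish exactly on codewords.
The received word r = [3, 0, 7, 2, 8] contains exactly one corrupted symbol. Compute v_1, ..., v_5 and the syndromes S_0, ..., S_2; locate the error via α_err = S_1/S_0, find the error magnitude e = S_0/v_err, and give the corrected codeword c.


S = (6, 3, 7), error at position 5, error magnitude e = 2, c = [3, 0, 7, 2, 6].

Step 1: column multipliers v_i = (∏_{j≠i}(α_i − α_j))^{−1} mod 11.
  i = 1 (α = 5): (5−4)(5−10)(5−1)(5−6) = 1·(−5)·4·(−1) = 20 ≡ 9, so v_1 = 9^{−1} = 5 (mod 11).
  i = 2 (α = 4): (4−5)(4−10)(4−1)(4−6) = (−1)·(−6)·3·(−2) = −36 ≡ 8, so v_2 = 8^{−1} = 7 (mod 11).
  i = 3 (α = 10): (10−5)(10−4)(10−1)(10−6) = 5·6·9·4 = 1080 ≡ 2, so v_3 = 2^{−1} = 6 (mod 11).
  i = 4 (α = 1): (1−5)(1−4)(1−10)(1−6) = (−4)·(−3)·(−9)·(−5) = 540 ≡ 1, so v_4 = 1^{−1} = 1 (mod 11).
  i = 5 (α = 6): (6−5)(6−4)(6−10)(6−1) = 1·2·(−4)·5 = −40 ≡ 4, so v_5 = 4^{−1} = 3 (mod 11).
  v = [5, 7, 6, 1, 3].
Step 2: syndromes of r = [3, 0, 7, 2, 8] (all sums mod 11).
  S_0 = Σ v_i r_i = 5·3 + 7·0 + 6·7 + 1·2 + 3·8 = 83 ≡ 6.
  S_1 = Σ v_i α_i r_i = 5·5·3 + 7·4·0 + 6·10·7 + 1·1·2 + 3·6·8 = 641 ≡ 3.
  α_i^2 mod 11 = [3, 5, 1, 1, 3].
  S_2 = Σ v_i α_i^2 r_i = 5·3·3 + 7·5·0 + 6·1·7 + 1·1·2 + 3·3·8 = 161 ≡ 7.
  S = (6, 3, 7) ≠ 0, so r is not a codeword (an error is present).
Step 3: locate the error. For a single error e at position i, S_ℓ = v_i·e·α_i^ℓ, so α_err = S_1/S_0.
  S_0^{−1} = 6^{−1} = 2 (mod 11), so α_err = 3·2 = 6 ≡ 6 = α_5. Error position i = 5.
  Consistency check: S_2/S_1 = 7·4 = 28 ≡ 6 = α_err ✓ (single-error assumption holds).
Step 4: error magnitude e = S_0/v_5 = S_0·∏_{j≠5}(α_5 − α_j) = 6·4 = 24 ≡ 2 (mod 11).
Step 5: correct position 5: c_5 = r_5 − e = 8 − 2 ≡ 6 (mod 11). Hence c = [3, 0, 7, 2, 6].
  Check: interpolating c through the α_i gives m(x) = 10 + 3·x (degree < 2) with m(α_i) = c_i for every i, so c is indeed a codeword.


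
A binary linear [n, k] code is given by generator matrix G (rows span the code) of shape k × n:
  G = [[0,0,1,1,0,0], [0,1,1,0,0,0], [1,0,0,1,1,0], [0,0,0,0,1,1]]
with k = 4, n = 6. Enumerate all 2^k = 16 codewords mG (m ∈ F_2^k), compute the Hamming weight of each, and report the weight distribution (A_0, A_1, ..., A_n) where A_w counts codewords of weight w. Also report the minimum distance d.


Weight distribution: A_0 = 1, A_2 = 4, A_3 = 6, A_4 = 3, A_5 = 2. Minimum distance d = 2.

Enumerate all 2^4 = 16 messages m ∈ F_2^4.
For each, compute codeword c = mG in F_2^6, then tally its weight.
  m = 0000 → c = 000000, weight = 0.
  m = 1000 → c = 001100, weight = 2.
  m = 0100 → c = 011000, weight = 2.
  m = 1100 → c = 010100, weight = 2.
  m = 0010 → c = 100110, weight = 3.
  m = 1010 → c = 101010, weight = 3.
  m = 0110 → c = 111110, weight = 5.
  m = 1110 → c = 110010, weight = 3.
  m = 0001 → c = 000011, weight = 2.
  m = 1001 → c = 001111, weight = 4.
  m = 0101 → c = 011011, weight = 4.
  m = 1101 → c = 010111, weight = 4.
  m = 0011 → c = 100101, weight = 3.
  m = 1011 → c = 101001, weight = 3.
  m = 0111 → c = 111101, weight = 5.
  m = 1111 → c = 110001, weight = 3.
Tally weights:
  weight 0: 1 codewords.
  weight 2: 4 codewords.
  weight 3: 6 codewords.
  weight 4: 3 codewords.
  weight 5: 2 codewords.
Minimum distance d = smallest w > 0 with A_w > 0 = 2.
Sanity: Σ A_w = 16 = 2^4 = 16 ✓.


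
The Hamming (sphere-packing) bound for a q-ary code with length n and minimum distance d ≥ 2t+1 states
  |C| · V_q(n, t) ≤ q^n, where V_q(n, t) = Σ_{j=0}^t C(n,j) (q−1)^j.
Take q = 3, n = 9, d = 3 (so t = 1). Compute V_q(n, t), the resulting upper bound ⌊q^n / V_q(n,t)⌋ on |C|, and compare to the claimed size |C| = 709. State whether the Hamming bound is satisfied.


V_q(n, t) = 19, q^n = 19683, Hamming bound = 1035, |C| = 709 ≤ bound (satisfied).

Step 1: Compute V_q(n, t) = Σ_{j=0}^1 C(n, j) (q−1)^j.
  j = 0: C(9,0)·(2)^0 = 1·1 = 1.
  j = 1: C(9,1)·(2)^1 = 9·2 = 18.
  V_q(n, t) = 1 + 18 = 19.
Step 2: q^n = 3^9 = 19683.
Step 3: Hamming bound ⌊q^n / V_q(n,t)⌋ = ⌊19683/19⌋ = 1035.
Step 4: Compare |C| = 709 to 1035: satisfied.
The claimed |C| lies below the Hamming bound.


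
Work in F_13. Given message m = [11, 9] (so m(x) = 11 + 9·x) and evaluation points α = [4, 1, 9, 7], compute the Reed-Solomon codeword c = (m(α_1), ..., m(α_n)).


c = [8, 7, 1, 9]

Message polynomial: m(x) = 11 + 9·x (mod 13).
For each evaluation point α_i, compute m(α_i) mod 13:
  α_1 = 4: Horner steps 9 → 8, so m(4) = 8.
  α_2 = 1: Horner steps 9 → 7, so m(1) = 7.
  α_3 = 9: Horner steps 9 → 1, so m(9) = 1.
  α_4 = 7: Horner steps 9 → 9, so m(7) = 9.
Codeword c = [8, 7, 1, 9] ∈ F_13^4.


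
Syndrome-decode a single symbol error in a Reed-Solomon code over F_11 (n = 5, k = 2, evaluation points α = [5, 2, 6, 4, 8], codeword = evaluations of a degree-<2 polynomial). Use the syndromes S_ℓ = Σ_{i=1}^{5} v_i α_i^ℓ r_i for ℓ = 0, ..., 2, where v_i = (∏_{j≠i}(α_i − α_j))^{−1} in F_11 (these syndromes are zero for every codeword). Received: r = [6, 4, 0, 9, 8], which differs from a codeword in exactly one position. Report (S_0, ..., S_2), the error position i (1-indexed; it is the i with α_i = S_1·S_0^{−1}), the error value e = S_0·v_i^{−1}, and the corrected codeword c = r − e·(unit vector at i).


S = (5, 8, 4), error at position 3, error magnitude e = 8, c = [6, 4, 3, 9, 8].

Step 1: column multipliers v_i = (∏_{j≠i}(α_i − α_j))^{−1} mod 11.
  i = 1 (α = 5): (5−2)(5−6)(5−4)(5−8) = 3·(−1)·1·(−3) = 9 ≡ 9, so v_1 = 9^{−1} = 5 (mod 11).
  i = 2 (α = 2): (2−5)(2−6)(2−4)(2−8) = (−3)·(−4)·(−2)·(−6) = 144 ≡ 1, so v_2 = 1^{−1} = 1 (mod 11).
  i = 3 (α = 6): (6−5)(6−2)(6−4)(6−8) = 1·4·2·(−2) = −16 ≡ 6, so v_3 = 6^{−1} = 2 (mod 11).
  i = 4 (α = 4): (4−5)(4−2)(4−6)(4−8) = (−1)·2·(−2)·(−4) = −16 ≡ 6, so v_4 = 6^{−1} = 2 (mod 11).
  i = 5 (α = 8): (8−5)(8−2)(8−6)(8−4) = 3·6·2·4 = 144 ≡ 1, so v_5 = 1^{−1} = 1 (mod 11).
  v = [5, 1, 2, 2, 1].
Step 2: syndromes of r = [6, 4, 0, 9, 8] (all sums mod 11).
  S_0 = Σ v_i r_i = 5·6 + 1·4 + 2·0 + 2·9 + 1·8 = 60 ≡ 5.
  S_1 = Σ v_i α_i r_i = 5·5·6 + 1·2·4 + 2·6·0 + 2·4·9 + 1·8·8 = 294 ≡ 8.
  α_i^2 mod 11 = [3, 4, 3, 5, 9].
  S_2 = Σ v_i α_i^2 r_i = 5·3·6 + 1·4·4 + 2·3·0 + 2·5·9 + 1·9·8 = 268 ≡ 4.
  S = (5, 8, 4) ≠ 0, so r is not a codeword (an error is present).
Step 3: locate the error. For a single error e at position i, S_ℓ = v_i·e·α_i^ℓ, so α_err = S_1/S_0.
  S_0^{−1} = 5^{−1} = 9 (mod 11), so α_err = 8·9 = 72 ≡ 6 = α_3. Error position i = 3.
  Consistency check: S_2/S_1 = 4·7 = 28 ≡ 6 = α_err ✓ (single-error assumption holds).
Step 4: error magnitude e = S_0/v_3 = S_0·∏_{j≠3}(α_3 − α_j) = 5·6 = 30 ≡ 8 (mod 11).
Step 5: correct position 3: c_3 = r_3 − e = 0 − 8 ≡ 3 (mod 11). Hence c = [6, 4, 3, 9, 8].
  Check: interpolating c through the α_i gives m(x) = 10 + 8·x (degree < 2) with m(α_i) = c_i for every i, so c is indeed a codeword.


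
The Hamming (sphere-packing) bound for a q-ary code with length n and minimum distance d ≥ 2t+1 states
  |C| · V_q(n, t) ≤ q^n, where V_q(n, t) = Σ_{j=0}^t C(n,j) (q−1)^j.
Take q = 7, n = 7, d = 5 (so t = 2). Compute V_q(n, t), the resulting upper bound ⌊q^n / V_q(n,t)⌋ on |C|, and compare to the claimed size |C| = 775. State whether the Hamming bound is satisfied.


V_q(n, t) = 799, q^n = 823543, Hamming bound = 1030, |C| = 775 ≤ bound (satisfied).

Step 1: Compute V_q(n, t) = Σ_{j=0}^2 C(n, j) (q−1)^j.
  j = 0: C(7,0)·(6)^0 = 1·1 = 1.
  j = 1: C(7,1)·(6)^1 = 7·6 = 42.
  j = 2: C(7,2)·(6)^2 = 21·36 = 756.
  V_q(n, t) = 1 + 42 + 756 = 799.
Step 2: q^n = 7^7 = 823543.
Step 3: Hamming bound ⌊q^n / V_q(n,t)⌋ = ⌊823543/799⌋ = 1030.
Step 4: Compare |C| = 775 to 1030: satisfied.
The claimed |C| lies below the Hamming bound.
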